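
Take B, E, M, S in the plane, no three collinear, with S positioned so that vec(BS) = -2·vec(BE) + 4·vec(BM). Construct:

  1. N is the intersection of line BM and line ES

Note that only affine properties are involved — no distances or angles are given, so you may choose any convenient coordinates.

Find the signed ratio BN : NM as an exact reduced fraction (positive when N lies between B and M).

Assign B = (0, 0), E = (1, 0), M = (0, 1), S = (-2, 4) — the answer is frame-independent, so this choice is without loss of generality.
1. N is the intersection of line BM and line ES ⇒ N = (0, 4/3)
N = B + t·(M−B) with t = 4/3, so BN:NM = t:(1−t) = 4/3:-1/3

BN:NM = -4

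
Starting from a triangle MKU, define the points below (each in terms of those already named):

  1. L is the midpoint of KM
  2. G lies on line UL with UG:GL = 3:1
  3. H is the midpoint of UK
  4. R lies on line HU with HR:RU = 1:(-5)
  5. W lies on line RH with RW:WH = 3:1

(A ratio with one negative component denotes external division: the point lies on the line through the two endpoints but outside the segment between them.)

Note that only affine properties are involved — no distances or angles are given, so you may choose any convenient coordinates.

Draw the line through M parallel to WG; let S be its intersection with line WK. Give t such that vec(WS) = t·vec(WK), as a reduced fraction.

t = -11/45

Set M = (0, 0), K = (1, 0), U = (0, 1); any affine frame gives the same invariant.
1. L is the midpoint of KM ⇒ L = (1/2, 0)
2. G lies on line UL with UG:GL = 3:1 ⇒ G = (3/8, 1/4)
3. H is the midpoint of UK ⇒ H = (1/2, 1/2)
4. R lies on line HU with HR:RU = 1:(-5) ⇒ R = (5/8, 3/8)
5. W lies on line RH with RW:WH = 3:1 ⇒ W = (17/32, 15/32)
through M parallel to WG: direction (-5/32, -7/32); meets WK at S = (5/12, 7/12)
S = W + t·(K−W) with t = -11/45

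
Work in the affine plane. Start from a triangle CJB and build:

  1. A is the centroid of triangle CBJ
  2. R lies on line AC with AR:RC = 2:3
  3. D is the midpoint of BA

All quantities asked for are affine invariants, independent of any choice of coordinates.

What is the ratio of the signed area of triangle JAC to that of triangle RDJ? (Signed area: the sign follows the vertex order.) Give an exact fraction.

[JAC]:[RDJ] = -10/11

Work in coordinates with C = (0, 0), J = (1, 0), B = (0, 1).
1. A is the centroid of triangle CBJ ⇒ A = (1/3, 1/3)
2. R lies on line AC with AR:RC = 2:3 ⇒ R = (1/5, 1/5)
3. D is the midpoint of BA ⇒ D = (1/6, 2/3)
2·[JAC] = 1/3, 2·[RDJ] = -11/30
[JAC]:[RDJ] = 1/3:-11/30 = -10/11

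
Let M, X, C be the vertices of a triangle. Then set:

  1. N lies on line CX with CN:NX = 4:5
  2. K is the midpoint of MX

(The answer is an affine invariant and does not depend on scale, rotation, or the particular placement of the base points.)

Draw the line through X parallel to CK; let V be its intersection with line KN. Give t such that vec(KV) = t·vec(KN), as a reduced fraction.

t = 9/4

Set M = (0, 0), X = (1, 0), C = (0, 1); any affine frame gives the same invariant.
1. N lies on line CX with CN:NX = 4:5 ⇒ N = (4/9, 5/9)
2. K is the midpoint of MX ⇒ K = (1/2, 0)
through X parallel to CK: direction (1/2, -1); meets KN at V = (3/8, 5/4)
V = K + t·(N−K) with t = 9/4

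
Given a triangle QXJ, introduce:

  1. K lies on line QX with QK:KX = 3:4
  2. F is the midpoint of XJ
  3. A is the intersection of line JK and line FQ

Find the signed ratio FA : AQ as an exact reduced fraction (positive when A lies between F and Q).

FA:AQ = 2/3

Set Q = (0, 0), X = (1, 0), J = (0, 1); any affine frame gives the same invariant.
1. K lies on line QX with QK:KX = 3:4 ⇒ K = (3/7, 0)
2. F is the midpoint of XJ ⇒ F = (1/2, 1/2)
3. A is the intersection of line JK and line FQ ⇒ A = (3/10, 3/10)
A = F + t·(Q−F) with t = 2/5, so FA:AQ = t:(1−t) = 2/5:3/5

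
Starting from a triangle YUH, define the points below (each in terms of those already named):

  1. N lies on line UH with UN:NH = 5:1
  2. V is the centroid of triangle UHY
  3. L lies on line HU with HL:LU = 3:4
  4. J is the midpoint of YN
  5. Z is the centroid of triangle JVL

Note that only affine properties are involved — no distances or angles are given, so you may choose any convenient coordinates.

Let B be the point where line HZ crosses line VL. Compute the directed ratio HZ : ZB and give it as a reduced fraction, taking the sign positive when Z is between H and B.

HZ:ZB = 91/17

Choose coordinates Y = (0, 0), U = (1, 0), H = (0, 1).
1. N lies on line UH with UN:NH = 5:1 ⇒ N = (1/6, 5/6)
2. V is the centroid of triangle UHY ⇒ V = (1/3, 1/3)
3. L lies on line HU with HL:LU = 3:4 ⇒ L = (3/7, 4/7)
4. J is the midpoint of YN ⇒ J = (1/12, 5/12)
5. Z is the centroid of triangle JVL ⇒ Z = (71/252, 37/84)
line HZ meets VL at B = (213/637, 214/637)
Z = H + t·(B−H) with t = 91/108, so HZ:ZB = 91/108:17/108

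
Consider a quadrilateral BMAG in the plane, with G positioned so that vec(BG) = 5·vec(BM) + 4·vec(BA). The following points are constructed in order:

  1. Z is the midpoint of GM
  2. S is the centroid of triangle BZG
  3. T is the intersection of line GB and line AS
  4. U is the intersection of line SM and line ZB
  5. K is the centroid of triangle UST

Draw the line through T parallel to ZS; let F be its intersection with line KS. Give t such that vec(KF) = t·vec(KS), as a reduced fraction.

Set B = (0, 0), M = (1, 0), A = (0, 1), G = (5, 4); any affine frame gives the same invariant.
1. Z is the midpoint of GM ⇒ Z = (3, 2)
2. S is the centroid of triangle BZG ⇒ S = (8/3, 2)
3. T is the intersection of line GB and line AS ⇒ T = (40/17, 32/17)
4. U is the intersection of line SM and line ZB ⇒ U = (9/4, 3/2)
5. K is the centroid of triangle UST ⇒ K = (1483/612, 61/34)
through T parallel to ZS: direction (-1/3, 0); meets KS at F = (2707/1071, 32/17)
F = K + t·(S−K) with t = 3/7

t = 3/7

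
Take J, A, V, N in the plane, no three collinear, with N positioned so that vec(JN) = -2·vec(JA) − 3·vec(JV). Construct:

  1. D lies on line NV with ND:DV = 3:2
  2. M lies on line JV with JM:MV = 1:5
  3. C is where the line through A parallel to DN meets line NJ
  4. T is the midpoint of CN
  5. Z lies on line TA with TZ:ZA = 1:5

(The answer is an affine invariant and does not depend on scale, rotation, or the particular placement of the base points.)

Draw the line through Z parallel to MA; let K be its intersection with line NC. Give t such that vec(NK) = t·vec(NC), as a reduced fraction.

t = 19/40

Set J = (0, 0), A = (1, 0), V = (0, 1), N = (-2, -3); any affine frame gives the same invariant.
1. D lies on line NV with ND:DV = 3:2 ⇒ D = (-4/5, -3/5)
2. M lies on line JV with JM:MV = 1:5 ⇒ M = (0, 1/6)
3. C is where the line through A parallel to DN meets line NJ ⇒ C = (4, 6)
4. T is the midpoint of CN ⇒ T = (1, 3/2)
5. Z lies on line TA with TZ:ZA = 1:5 ⇒ Z = (1, 5/4)
through Z parallel to MA: direction (1, -1/6); meets NC at K = (17/20, 51/40)
K = N + t·(C−N) with t = 19/40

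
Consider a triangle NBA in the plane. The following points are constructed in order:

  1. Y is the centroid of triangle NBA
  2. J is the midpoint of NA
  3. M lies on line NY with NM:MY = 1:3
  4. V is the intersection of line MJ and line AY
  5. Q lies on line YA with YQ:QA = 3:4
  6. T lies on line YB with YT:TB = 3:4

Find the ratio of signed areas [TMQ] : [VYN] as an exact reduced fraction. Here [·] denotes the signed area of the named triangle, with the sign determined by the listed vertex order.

[TMQ]:[VYN] = 27/49

Choose coordinates N = (0, 0), B = (1, 0), A = (0, 1).
1. Y is the centroid of triangle NBA ⇒ Y = (1/3, 1/3)
2. J is the midpoint of NA ⇒ J = (0, 1/2)
3. M lies on line NY with NM:MY = 1:3 ⇒ M = (1/12, 1/12)
4. V is the intersection of line MJ and line AY ⇒ V = (-1/6, 4/3)
5. Q lies on line YA with YQ:QA = 3:4 ⇒ Q = (4/21, 13/21)
6. T lies on line YB with YT:TB = 3:4 ⇒ T = (13/21, 4/21)
2·[TMQ] = -27/98, 2·[VYN] = -1/2
[TMQ]:[VYN] = -27/98:-1/2 = 27/49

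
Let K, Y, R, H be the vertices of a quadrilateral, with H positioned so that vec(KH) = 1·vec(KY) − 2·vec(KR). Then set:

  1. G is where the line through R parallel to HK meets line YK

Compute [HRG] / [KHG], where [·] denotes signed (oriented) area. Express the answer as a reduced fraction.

[HRG]:[KHG] = -1/2

Set K = (0, 0), Y = (1, 0), R = (0, 1), H = (1, -2); any affine frame gives the same invariant.
1. G is where the line through R parallel to HK meets line YK ⇒ G = (1/2, 0)
2·[HRG] = -1/2, 2·[KHG] = 1
[HRG]:[KHG] = -1/2:1 = -1/2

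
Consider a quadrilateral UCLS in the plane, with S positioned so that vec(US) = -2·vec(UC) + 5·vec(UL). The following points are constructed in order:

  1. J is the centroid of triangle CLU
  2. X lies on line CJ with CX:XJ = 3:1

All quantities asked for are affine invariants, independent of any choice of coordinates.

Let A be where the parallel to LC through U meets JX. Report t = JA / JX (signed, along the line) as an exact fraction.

Choose coordinates U = (0, 0), C = (1, 0), L = (0, 1), S = (-2, 5).
1. J is the centroid of triangle CLU ⇒ J = (1/3, 1/3)
2. X lies on line CJ with CX:XJ = 3:1 ⇒ X = (1/2, 1/4)
through U parallel to LC: direction (1, -1); meets JX at A = (-1, 1)
A = J + t·(X−J) with t = -8

t = -8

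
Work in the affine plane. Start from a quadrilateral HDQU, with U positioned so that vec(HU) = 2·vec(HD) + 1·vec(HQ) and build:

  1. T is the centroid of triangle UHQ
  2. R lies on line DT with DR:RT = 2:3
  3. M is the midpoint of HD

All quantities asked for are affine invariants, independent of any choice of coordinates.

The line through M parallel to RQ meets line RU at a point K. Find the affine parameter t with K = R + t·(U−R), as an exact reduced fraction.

t = -15/44

Work in coordinates with H = (0, 0), D = (1, 0), Q = (0, 1), U = (2, 1).
1. T is the centroid of triangle UHQ ⇒ T = (2/3, 2/3)
2. R lies on line DT with DR:RT = 2:3 ⇒ R = (13/15, 4/15)
3. M is the midpoint of HD ⇒ M = (1/2, 0)
through M parallel to RQ: direction (-13/15, 11/15); meets RU at K = (317/660, 1/60)
K = R + t·(U−R) with t = -15/44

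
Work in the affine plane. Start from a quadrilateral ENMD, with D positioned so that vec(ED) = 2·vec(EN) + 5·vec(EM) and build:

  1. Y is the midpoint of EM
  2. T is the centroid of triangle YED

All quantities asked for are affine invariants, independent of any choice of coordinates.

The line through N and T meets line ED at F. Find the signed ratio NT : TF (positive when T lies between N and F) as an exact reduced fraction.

NT:TF = -16

Set E = (0, 0), N = (1, 0), M = (0, 1), D = (2, 5); any affine frame gives the same invariant.
1. Y is the midpoint of EM ⇒ Y = (0, 1/2)
2. T is the centroid of triangle YED ⇒ T = (2/3, 11/6)
line NT meets ED at F = (11/16, 55/32)
T = N + t·(F−N) with t = 16/15, so NT:TF = 16/15:-1/15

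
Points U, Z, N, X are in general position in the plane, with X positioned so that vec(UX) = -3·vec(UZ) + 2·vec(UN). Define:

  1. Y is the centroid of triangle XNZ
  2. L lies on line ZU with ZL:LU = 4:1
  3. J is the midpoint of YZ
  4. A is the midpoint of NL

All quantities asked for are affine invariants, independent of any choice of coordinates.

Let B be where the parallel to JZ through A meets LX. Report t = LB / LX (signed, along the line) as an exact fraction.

t = 11/2

Choose coordinates U = (0, 0), Z = (1, 0), N = (0, 1), X = (-3, 2).
1. Y is the centroid of triangle XNZ ⇒ Y = (-2/3, 1)
2. L lies on line ZU with ZL:LU = 4:1 ⇒ L = (1/5, 0)
3. J is the midpoint of YZ ⇒ J = (1/6, 1/2)
4. A is the midpoint of NL ⇒ A = (1/10, 1/2)
through A parallel to JZ: direction (5/6, -1/2); meets LX at B = (-87/5, 11)
B = L + t·(X−L) with t = 11/2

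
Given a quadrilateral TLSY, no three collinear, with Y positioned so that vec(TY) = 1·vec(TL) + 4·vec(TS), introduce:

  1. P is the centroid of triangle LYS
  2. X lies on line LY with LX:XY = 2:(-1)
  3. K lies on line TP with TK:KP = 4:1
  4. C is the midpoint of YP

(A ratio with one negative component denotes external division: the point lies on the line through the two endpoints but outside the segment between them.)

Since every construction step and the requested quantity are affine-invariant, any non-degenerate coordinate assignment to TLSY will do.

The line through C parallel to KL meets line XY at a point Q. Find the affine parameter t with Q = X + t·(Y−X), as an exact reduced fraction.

Assign T = (0, 0), L = (1, 0), S = (0, 1), Y = (1, 4) — the answer is frame-independent, so this choice is without loss of generality.
1. P is the centroid of triangle LYS ⇒ P = (2/3, 5/3)
2. X lies on line LY with LX:XY = 2:(-1) ⇒ X = (1, 8)
3. K lies on line TP with TK:KP = 4:1 ⇒ K = (8/15, 4/3)
4. C is the midpoint of YP ⇒ C = (5/6, 17/6)
through C parallel to KL: direction (7/15, -4/3); meets XY at Q = (1, 33/14)
Q = X + t·(Y−X) with t = 79/56

t = 79/56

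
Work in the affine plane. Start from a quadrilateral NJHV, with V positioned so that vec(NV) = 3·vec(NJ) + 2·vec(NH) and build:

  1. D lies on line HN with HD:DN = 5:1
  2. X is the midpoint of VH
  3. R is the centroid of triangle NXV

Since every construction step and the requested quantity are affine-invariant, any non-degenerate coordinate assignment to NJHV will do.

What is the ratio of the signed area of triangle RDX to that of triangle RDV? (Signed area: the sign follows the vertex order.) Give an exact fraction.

Set N = (0, 0), J = (1, 0), H = (0, 1), V = (3, 2); any affine frame gives the same invariant.
1. D lies on line HN with HD:DN = 5:1 ⇒ D = (0, 1/6)
2. X is the midpoint of VH ⇒ X = (3/2, 3/2)
3. R is the centroid of triangle NXV ⇒ R = (3/2, 7/6)
2·[RDX] = -1/2, 2·[RDV] = 1/4
[RDX]:[RDV] = -1/2:1/4 = -2

[RDX]:[RDV] = -2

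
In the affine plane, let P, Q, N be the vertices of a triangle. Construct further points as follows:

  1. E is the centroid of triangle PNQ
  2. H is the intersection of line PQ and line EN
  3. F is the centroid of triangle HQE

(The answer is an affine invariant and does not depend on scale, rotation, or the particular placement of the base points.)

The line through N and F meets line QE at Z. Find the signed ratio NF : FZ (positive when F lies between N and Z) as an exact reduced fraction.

NF:FZ = -7

Choose coordinates P = (0, 0), Q = (1, 0), N = (0, 1).
1. E is the centroid of triangle PNQ ⇒ E = (1/3, 1/3)
2. H is the intersection of line PQ and line EN ⇒ H = (1/2, 0)
3. F is the centroid of triangle HQE ⇒ F = (11/18, 1/9)
line NF meets QE at Z = (11/21, 5/21)
F = N + t·(Z−N) with t = 7/6, so NF:FZ = 7/6:-1/6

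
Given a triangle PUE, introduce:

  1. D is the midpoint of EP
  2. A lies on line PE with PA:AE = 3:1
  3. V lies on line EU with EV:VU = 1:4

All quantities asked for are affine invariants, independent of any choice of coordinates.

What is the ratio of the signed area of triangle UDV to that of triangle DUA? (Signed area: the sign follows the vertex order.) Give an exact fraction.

Set P = (0, 0), U = (1, 0), E = (0, 1); any affine frame gives the same invariant.
1. D is the midpoint of EP ⇒ D = (0, 1/2)
2. A lies on line PE with PA:AE = 3:1 ⇒ A = (0, 3/4)
3. V lies on line EU with EV:VU = 1:4 ⇒ V = (1/5, 4/5)
2·[UDV] = -2/5, 2·[DUA] = 1/4
[UDV]:[DUA] = -2/5:1/4 = -8/5

[UDV]:[DUA] = -8/5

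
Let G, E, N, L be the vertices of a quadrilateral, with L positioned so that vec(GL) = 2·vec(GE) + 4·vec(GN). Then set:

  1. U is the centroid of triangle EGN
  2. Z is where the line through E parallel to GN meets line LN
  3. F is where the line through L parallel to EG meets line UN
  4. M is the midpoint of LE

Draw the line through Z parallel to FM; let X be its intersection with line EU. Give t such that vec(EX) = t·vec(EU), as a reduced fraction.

Work in coordinates with G = (0, 0), E = (1, 0), N = (0, 1), L = (2, 4).
1. U is the centroid of triangle EGN ⇒ U = (1/3, 1/3)
2. Z is where the line through E parallel to GN meets line LN ⇒ Z = (1, 5/2)
3. F is where the line through L parallel to EG meets line UN ⇒ F = (-3/2, 4)
4. M is the midpoint of LE ⇒ M = (3/2, 2)
through Z parallel to FM: direction (3, -2); meets EU at X = (16, -15/2)
X = E + t·(U−E) with t = -45/2

t = -45/2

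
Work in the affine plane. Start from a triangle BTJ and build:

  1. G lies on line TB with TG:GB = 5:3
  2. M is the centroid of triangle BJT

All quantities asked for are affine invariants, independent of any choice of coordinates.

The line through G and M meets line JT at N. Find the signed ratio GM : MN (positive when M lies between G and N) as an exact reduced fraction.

Set B = (0, 0), T = (1, 0), J = (0, 1); any affine frame gives the same invariant.
1. G lies on line TB with TG:GB = 5:3 ⇒ G = (3/8, 0)
2. M is the centroid of triangle BJT ⇒ M = (1/3, 1/3)
line GM meets JT at N = (2/7, 5/7)
M = G + t·(N−G) with t = 7/15, so GM:MN = 7/15:8/15

GM:MN = 7/8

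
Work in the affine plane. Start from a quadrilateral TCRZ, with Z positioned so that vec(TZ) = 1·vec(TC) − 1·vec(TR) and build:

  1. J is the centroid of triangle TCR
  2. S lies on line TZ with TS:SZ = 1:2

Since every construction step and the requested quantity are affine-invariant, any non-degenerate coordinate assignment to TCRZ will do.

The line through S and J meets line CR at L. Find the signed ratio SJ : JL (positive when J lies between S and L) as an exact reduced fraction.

SJ:JL = 2

Work in coordinates with T = (0, 0), C = (1, 0), R = (0, 1), Z = (1, -1).
1. J is the centroid of triangle TCR ⇒ J = (1/3, 1/3)
2. S lies on line TZ with TS:SZ = 1:2 ⇒ S = (1/3, -1/3)
line SJ meets CR at L = (1/3, 2/3)
J = S + t·(L−S) with t = 2/3, so SJ:JL = 2/3:1/3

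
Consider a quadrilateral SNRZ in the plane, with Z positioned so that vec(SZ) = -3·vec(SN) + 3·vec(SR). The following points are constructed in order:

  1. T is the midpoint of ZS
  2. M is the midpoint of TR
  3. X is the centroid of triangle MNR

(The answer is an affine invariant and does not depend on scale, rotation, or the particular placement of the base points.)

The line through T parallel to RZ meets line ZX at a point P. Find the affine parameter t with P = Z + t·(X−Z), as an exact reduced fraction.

t = 18/7

Assign S = (0, 0), N = (1, 0), R = (0, 1), Z = (-3, 3) — the answer is frame-independent, so this choice is without loss of generality.
1. T is the midpoint of ZS ⇒ T = (-3/2, 3/2)
2. M is the midpoint of TR ⇒ M = (-3/4, 5/4)
3. X is the centroid of triangle MNR ⇒ X = (1/12, 3/4)
through T parallel to RZ: direction (-3, 2); meets ZX at P = (69/14, -39/14)
P = Z + t·(X−Z) with t = 18/7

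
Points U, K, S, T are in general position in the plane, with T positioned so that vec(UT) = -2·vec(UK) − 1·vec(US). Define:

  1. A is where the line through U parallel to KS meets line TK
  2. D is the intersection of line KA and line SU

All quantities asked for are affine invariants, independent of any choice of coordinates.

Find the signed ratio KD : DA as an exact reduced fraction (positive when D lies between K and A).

KD:DA = -4

Set U = (0, 0), K = (1, 0), S = (0, 1), T = (-2, -1); any affine frame gives the same invariant.
1. A is where the line through U parallel to KS meets line TK ⇒ A = (1/4, -1/4)
2. D is the intersection of line KA and line SU ⇒ D = (0, -1/3)
D = K + t·(A−K) with t = 4/3, so KD:DA = t:(1−t) = 4/3:-1/3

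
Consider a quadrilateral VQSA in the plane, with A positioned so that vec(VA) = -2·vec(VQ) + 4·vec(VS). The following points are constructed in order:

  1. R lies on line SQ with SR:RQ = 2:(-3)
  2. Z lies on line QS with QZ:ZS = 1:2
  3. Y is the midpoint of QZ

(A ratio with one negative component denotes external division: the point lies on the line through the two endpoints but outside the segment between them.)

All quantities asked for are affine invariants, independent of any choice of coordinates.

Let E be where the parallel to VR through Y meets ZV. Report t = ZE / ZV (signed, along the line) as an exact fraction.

Choose coordinates V = (0, 0), Q = (1, 0), S = (0, 1), A = (-2, 4).
1. R lies on line SQ with SR:RQ = 2:(-3) ⇒ R = (-2, 3)
2. Z lies on line QS with QZ:ZS = 1:2 ⇒ Z = (2/3, 1/3)
3. Y is the midpoint of QZ ⇒ Y = (5/6, 1/6)
through Y parallel to VR: direction (-2, 3); meets ZV at E = (17/24, 17/48)
E = Z + t·(V−Z) with t = -1/16

t = -1/16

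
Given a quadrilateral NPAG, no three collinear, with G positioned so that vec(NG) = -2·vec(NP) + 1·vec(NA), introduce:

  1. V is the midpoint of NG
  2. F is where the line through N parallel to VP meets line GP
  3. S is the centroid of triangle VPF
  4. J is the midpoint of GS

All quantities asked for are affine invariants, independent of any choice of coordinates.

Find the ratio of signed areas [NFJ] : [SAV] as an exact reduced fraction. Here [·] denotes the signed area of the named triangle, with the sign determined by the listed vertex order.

Work in coordinates with N = (0, 0), P = (1, 0), A = (0, 1), G = (-2, 1).
1. V is the midpoint of NG ⇒ V = (-1, 1/2)
2. F is where the line through N parallel to VP meets line GP ⇒ F = (4, -1)
3. S is the centroid of triangle VPF ⇒ S = (4/3, -1/6)
4. J is the midpoint of GS ⇒ J = (-1/3, 5/12)
2·[NFJ] = 4/3, 2·[SAV] = 11/6
[NFJ]:[SAV] = 4/3:11/6 = 8/11

[NFJ]:[SAV] = 8/11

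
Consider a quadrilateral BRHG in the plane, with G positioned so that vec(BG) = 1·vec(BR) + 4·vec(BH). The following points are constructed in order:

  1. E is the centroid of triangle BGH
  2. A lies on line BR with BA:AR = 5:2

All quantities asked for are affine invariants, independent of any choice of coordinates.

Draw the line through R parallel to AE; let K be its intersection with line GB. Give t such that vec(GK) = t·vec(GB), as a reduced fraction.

t = 32/67

Set B = (0, 0), R = (1, 0), H = (0, 1), G = (1, 4); any affine frame gives the same invariant.
1. E is the centroid of triangle BGH ⇒ E = (1/3, 5/3)
2. A lies on line BR with BA:AR = 5:2 ⇒ A = (5/7, 0)
through R parallel to AE: direction (-8/21, 5/3); meets GB at K = (35/67, 140/67)
K = G + t·(B−G) with t = 32/67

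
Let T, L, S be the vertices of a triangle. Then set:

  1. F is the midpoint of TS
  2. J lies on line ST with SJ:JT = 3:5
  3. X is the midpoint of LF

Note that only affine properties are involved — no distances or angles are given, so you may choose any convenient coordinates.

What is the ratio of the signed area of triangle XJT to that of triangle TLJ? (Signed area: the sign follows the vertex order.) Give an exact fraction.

[XJT]:[TLJ] = 1/2

Set T = (0, 0), L = (1, 0), S = (0, 1); any affine frame gives the same invariant.
1. F is the midpoint of TS ⇒ F = (0, 1/2)
2. J lies on line ST with SJ:JT = 3:5 ⇒ J = (0, 5/8)
3. X is the midpoint of LF ⇒ X = (1/2, 1/4)
2·[XJT] = 5/16, 2·[TLJ] = 5/8
[XJT]:[TLJ] = 5/16:5/8 = 1/2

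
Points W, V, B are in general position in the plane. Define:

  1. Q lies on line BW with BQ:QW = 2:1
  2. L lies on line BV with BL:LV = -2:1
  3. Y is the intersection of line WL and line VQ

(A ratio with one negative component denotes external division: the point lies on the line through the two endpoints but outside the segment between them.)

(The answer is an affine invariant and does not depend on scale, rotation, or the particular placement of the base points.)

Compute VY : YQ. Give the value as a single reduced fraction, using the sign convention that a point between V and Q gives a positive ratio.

VY:YQ = -3/2

Choose coordinates W = (0, 0), V = (1, 0), B = (0, 1).
1. Q lies on line BW with BQ:QW = 2:1 ⇒ Q = (0, 1/3)
2. L lies on line BV with BL:LV = -2:1 ⇒ L = (2, -1)
3. Y is the intersection of line WL and line VQ ⇒ Y = (-2, 1)
Y = V + t·(Q−V) with t = 3, so VY:YQ = t:(1−t) = 3:-2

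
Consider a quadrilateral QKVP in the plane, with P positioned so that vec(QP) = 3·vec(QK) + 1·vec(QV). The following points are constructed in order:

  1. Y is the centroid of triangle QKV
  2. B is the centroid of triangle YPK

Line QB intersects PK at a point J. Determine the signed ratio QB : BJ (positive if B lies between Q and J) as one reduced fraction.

QB:BJ = 5/4

Set Q = (0, 0), K = (1, 0), V = (0, 1), P = (3, 1); any affine frame gives the same invariant.
1. Y is the centroid of triangle QKV ⇒ Y = (1/3, 1/3)
2. B is the centroid of triangle YPK ⇒ B = (13/9, 4/9)
line QB meets PK at J = (13/5, 4/5)
B = Q + t·(J−Q) with t = 5/9, so QB:BJ = 5/9:4/9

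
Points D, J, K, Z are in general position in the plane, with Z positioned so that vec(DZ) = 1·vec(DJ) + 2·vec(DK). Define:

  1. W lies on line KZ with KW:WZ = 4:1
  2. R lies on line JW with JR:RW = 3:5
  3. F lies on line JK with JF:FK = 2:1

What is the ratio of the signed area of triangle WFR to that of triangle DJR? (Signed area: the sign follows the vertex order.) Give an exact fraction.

Work in coordinates with D = (0, 0), J = (1, 0), K = (0, 1), Z = (1, 2).
1. W lies on line KZ with KW:WZ = 4:1 ⇒ W = (4/5, 9/5)
2. R lies on line JW with JR:RW = 3:5 ⇒ R = (37/40, 27/40)
3. F lies on line JK with JF:FK = 2:1 ⇒ F = (1/3, 2/3)
2·[WFR] = 2/3, 2·[DJR] = 27/40
[WFR]:[DJR] = 2/3:27/40 = 80/81

[WFR]:[DJR] = 80/81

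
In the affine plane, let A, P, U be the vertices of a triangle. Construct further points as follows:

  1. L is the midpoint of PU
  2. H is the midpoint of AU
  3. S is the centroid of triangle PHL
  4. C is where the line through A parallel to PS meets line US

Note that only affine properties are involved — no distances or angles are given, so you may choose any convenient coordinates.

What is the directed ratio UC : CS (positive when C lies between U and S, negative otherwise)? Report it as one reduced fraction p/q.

Work in coordinates with A = (0, 0), P = (1, 0), U = (0, 1).
1. L is the midpoint of PU ⇒ L = (1/2, 1/2)
2. H is the midpoint of AU ⇒ H = (0, 1/2)
3. S is the centroid of triangle PHL ⇒ S = (1/2, 1/3)
4. C is where the line through A parallel to PS meets line US ⇒ C = (3/2, -1)
C = U + t·(S−U) with t = 3, so UC:CS = t:(1−t) = 3:-2

UC:CS = -3/2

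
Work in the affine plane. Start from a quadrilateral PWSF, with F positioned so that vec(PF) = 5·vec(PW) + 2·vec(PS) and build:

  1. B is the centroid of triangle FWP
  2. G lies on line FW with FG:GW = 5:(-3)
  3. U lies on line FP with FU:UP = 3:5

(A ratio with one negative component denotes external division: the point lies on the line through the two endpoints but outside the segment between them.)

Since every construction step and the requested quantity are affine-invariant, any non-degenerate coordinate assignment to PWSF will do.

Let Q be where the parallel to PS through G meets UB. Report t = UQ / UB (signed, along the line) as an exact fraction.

Set P = (0, 0), W = (1, 0), S = (0, 1), F = (5, 2); any affine frame gives the same invariant.
1. B is the centroid of triangle FWP ⇒ B = (2, 2/3)
2. G lies on line FW with FG:GW = 5:(-3) ⇒ G = (-5, -3)
3. U lies on line FP with FU:UP = 3:5 ⇒ U = (25/8, 5/4)
through G parallel to PS: direction (0, 1); meets UB at Q = (-5, -80/27)
Q = U + t·(B−U) with t = 65/9

t = 65/9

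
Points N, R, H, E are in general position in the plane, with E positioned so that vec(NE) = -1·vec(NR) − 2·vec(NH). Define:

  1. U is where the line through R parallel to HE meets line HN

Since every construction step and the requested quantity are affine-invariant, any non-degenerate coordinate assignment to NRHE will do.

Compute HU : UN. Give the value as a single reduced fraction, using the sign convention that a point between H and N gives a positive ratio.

HU:UN = -4/3

Choose coordinates N = (0, 0), R = (1, 0), H = (0, 1), E = (-1, -2).
1. U is where the line through R parallel to HE meets line HN ⇒ U = (0, -3)
U = H + t·(N−H) with t = 4, so HU:UN = t:(1−t) = 4:-3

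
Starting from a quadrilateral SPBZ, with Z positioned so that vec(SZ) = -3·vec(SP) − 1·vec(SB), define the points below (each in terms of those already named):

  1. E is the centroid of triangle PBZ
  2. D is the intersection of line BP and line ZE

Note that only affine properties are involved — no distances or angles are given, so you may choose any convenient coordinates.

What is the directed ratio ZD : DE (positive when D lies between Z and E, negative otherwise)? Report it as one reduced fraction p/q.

Choose coordinates S = (0, 0), P = (1, 0), B = (0, 1), Z = (-3, -1).
1. E is the centroid of triangle PBZ ⇒ E = (-2/3, 0)
2. D is the intersection of line BP and line ZE ⇒ D = (1/2, 1/2)
D = Z + t·(E−Z) with t = 3/2, so ZD:DE = t:(1−t) = 3/2:-1/2

ZD:DE = -3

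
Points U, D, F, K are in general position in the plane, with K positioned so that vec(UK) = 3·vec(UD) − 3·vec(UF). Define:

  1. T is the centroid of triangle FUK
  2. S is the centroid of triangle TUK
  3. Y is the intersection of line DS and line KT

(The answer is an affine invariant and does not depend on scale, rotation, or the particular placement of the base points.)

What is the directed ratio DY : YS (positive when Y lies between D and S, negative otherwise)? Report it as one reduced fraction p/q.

Work in coordinates with U = (0, 0), D = (1, 0), F = (0, 1), K = (3, -3).
1. T is the centroid of triangle FUK ⇒ T = (1, -2/3)
2. S is the centroid of triangle TUK ⇒ S = (4/3, -11/9)
3. Y is the intersection of line DS and line KT ⇒ Y = (19/15, -44/45)
Y = D + t·(S−D) with t = 4/5, so DY:YS = t:(1−t) = 4/5:1/5

DY:YS = 4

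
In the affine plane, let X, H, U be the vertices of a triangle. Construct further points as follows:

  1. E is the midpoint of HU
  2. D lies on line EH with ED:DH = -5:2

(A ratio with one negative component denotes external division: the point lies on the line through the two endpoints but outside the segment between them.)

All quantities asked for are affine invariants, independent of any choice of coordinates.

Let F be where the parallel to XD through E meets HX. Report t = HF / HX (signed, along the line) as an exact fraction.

Assign X = (0, 0), H = (1, 0), U = (0, 1) — the answer is frame-independent, so this choice is without loss of generality.
1. E is the midpoint of HU ⇒ E = (1/2, 1/2)
2. D lies on line EH with ED:DH = -5:2 ⇒ D = (4/3, -1/3)
through E parallel to XD: direction (4/3, -1/3); meets HX at F = (5/2, 0)
F = H + t·(X−H) with t = -3/2

t = -3/2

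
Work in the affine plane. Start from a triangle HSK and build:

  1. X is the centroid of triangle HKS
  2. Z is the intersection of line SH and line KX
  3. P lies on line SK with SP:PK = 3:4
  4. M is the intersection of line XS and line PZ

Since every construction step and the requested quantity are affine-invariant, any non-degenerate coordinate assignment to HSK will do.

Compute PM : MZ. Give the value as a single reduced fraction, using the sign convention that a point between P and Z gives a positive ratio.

Set H = (0, 0), S = (1, 0), K = (0, 1); any affine frame gives the same invariant.
1. X is the centroid of triangle HKS ⇒ X = (1/3, 1/3)
2. Z is the intersection of line SH and line KX ⇒ Z = (1/2, 0)
3. P lies on line SK with SP:PK = 3:4 ⇒ P = (4/7, 3/7)
4. M is the intersection of line XS and line PZ ⇒ M = (7/13, 3/13)
M = P + t·(Z−P) with t = 6/13, so PM:MZ = t:(1−t) = 6/13:7/13

PM:MZ = 6/7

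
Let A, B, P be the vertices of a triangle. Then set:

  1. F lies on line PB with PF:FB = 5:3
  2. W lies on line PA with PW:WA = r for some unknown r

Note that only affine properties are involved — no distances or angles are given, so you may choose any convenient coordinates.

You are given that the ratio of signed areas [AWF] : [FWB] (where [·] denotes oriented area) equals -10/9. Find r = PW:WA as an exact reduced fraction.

r = 3/2

Work in coordinates with A = (0, 0), B = (1, 0), P = (0, 1).
1. F lies on line PB with PF:FB = 5:3 ⇒ F = (5/8, 3/8)
2. With PW:WA = r, write λ = r/(r+1) so W = P + λ·(A−P); W is affine-linear in λ
Every point depending on W is an affine combination of W and λ-independent points, so each such coordinate is linear in λ; the λ² term in each signed area is a multiple of (A−P)×(A−P) = 0, so 2·[AWF] and 2·[FWB] are each linear in λ. Evaluating at λ=0 and λ=1:
  2·[AWF] = 5/8·λ − 5/8,   2·[FWB] = 3/8·λ
So [AWF]:[FWB] = (5/8·λ − 5/8) / (3/8·λ). Setting this equal to -10/9:
  5/8·λ − 5/8 = -10/9·(3/8·λ)  ⇒  λ = 3/5
Then r = λ/(1−λ) = (3/5)/(2/5) = 3/2. Check: with r = 3/2, W = (0, 2/5) and [AWF]:[FWB] = -10/9 as required.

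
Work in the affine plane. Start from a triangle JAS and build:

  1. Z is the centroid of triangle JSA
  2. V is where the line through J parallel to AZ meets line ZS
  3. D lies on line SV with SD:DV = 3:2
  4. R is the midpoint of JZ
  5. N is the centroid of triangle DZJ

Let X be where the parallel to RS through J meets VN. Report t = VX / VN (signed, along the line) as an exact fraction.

Assign J = (0, 0), A = (1, 0), S = (0, 1) — the answer is frame-independent, so this choice is without loss of generality.
1. Z is the centroid of triangle JSA ⇒ Z = (1/3, 1/3)
2. V is where the line through J parallel to AZ meets line ZS ⇒ V = (2/3, -1/3)
3. D lies on line SV with SD:DV = 3:2 ⇒ D = (2/5, 1/5)
4. R is the midpoint of JZ ⇒ R = (1/6, 1/6)
5. N is the centroid of triangle DZJ ⇒ N = (11/45, 8/45)
through J parallel to RS: direction (-1/6, 5/6); meets VN at X = (-1/8, 5/8)
X = V + t·(N−V) with t = 15/8

t = 15/8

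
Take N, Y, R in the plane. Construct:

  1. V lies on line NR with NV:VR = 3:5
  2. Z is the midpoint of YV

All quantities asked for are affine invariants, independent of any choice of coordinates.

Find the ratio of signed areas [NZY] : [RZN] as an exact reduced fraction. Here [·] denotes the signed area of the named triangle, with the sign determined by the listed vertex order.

Assign N = (0, 0), Y = (1, 0), R = (0, 1) — the answer is frame-independent, so this choice is without loss of generality.
1. V lies on line NR with NV:VR = 3:5 ⇒ V = (0, 3/8)
2. Z is the midpoint of YV ⇒ Z = (1/2, 3/16)
2·[NZY] = -3/16, 2·[RZN] = -1/2
[NZY]:[RZN] = -3/16:-1/2 = 3/8

[NZY]:[RZN] = 3/8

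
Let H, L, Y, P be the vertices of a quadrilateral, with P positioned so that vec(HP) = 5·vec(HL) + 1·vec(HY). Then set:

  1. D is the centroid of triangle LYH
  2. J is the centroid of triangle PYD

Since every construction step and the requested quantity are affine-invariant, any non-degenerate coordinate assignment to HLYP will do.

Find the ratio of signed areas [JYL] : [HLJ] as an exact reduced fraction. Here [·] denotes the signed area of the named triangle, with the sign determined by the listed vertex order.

Work in coordinates with H = (0, 0), L = (1, 0), Y = (0, 1), P = (5, 1).
1. D is the centroid of triangle LYH ⇒ D = (1/3, 1/3)
2. J is the centroid of triangle PYD ⇒ J = (16/9, 7/9)
2·[JYL] = 14/9, 2·[HLJ] = 7/9
[JYL]:[HLJ] = 14/9:7/9 = 2

[JYL]:[HLJ] = 2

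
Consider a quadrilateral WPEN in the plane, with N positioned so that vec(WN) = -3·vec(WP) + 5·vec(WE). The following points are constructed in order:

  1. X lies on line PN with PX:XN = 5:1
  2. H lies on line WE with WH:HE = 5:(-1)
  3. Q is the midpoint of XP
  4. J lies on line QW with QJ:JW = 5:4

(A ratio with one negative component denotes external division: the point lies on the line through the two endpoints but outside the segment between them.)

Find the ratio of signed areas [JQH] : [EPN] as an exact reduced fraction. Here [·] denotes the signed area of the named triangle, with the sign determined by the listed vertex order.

[JQH]:[EPN] = -25/54

Choose coordinates W = (0, 0), P = (1, 0), E = (0, 1), N = (-3, 5).
1. X lies on line PN with PX:XN = 5:1 ⇒ X = (-7/3, 25/6)
2. H lies on line WE with WH:HE = 5:(-1) ⇒ H = (0, 5/4)
3. Q is the midpoint of XP ⇒ Q = (-2/3, 25/12)
4. J lies on line QW with QJ:JW = 5:4 ⇒ J = (-8/27, 25/27)
2·[JQH] = -25/54, 2·[EPN] = 1
[JQH]:[EPN] = -25/54:1 = -25/54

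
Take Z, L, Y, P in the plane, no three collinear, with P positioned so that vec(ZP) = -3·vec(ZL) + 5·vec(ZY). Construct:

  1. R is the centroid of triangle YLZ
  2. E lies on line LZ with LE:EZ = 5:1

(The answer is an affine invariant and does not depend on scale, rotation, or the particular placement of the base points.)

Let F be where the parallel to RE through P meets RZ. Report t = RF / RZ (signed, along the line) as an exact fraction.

t = 34

Work in coordinates with Z = (0, 0), L = (1, 0), Y = (0, 1), P = (-3, 5).
1. R is the centroid of triangle YLZ ⇒ R = (1/3, 1/3)
2. E lies on line LZ with LE:EZ = 5:1 ⇒ E = (1/6, 0)
through P parallel to RE: direction (-1/6, -1/3); meets RZ at F = (-11, -11)
F = R + t·(Z−R) with t = 34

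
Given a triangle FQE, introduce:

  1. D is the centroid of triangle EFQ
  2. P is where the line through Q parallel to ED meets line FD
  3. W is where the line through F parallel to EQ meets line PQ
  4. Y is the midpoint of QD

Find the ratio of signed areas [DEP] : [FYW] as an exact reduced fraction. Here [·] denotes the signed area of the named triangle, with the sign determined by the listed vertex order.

Assign F = (0, 0), Q = (1, 0), E = (0, 1) — the answer is frame-independent, so this choice is without loss of generality.
1. D is the centroid of triangle EFQ ⇒ D = (1/3, 1/3)
2. P is where the line through Q parallel to ED meets line FD ⇒ P = (2/3, 2/3)
3. W is where the line through F parallel to EQ meets line PQ ⇒ W = (2, -2)
4. Y is the midpoint of QD ⇒ Y = (2/3, 1/6)
2·[DEP] = -1/3, 2·[FYW] = -5/3
[DEP]:[FYW] = -1/3:-5/3 = 1/5

[DEP]:[FYW] = 1/5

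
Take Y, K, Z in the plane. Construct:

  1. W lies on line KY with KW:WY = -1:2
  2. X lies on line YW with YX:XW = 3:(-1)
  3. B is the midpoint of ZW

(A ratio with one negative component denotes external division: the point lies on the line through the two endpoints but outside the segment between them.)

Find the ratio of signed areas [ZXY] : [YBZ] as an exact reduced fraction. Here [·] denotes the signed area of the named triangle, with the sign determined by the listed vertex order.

[ZXY]:[YBZ] = -3

Work in coordinates with Y = (0, 0), K = (1, 0), Z = (0, 1).
1. W lies on line KY with KW:WY = -1:2 ⇒ W = (2, 0)
2. X lies on line YW with YX:XW = 3:(-1) ⇒ X = (3, 0)
3. B is the midpoint of ZW ⇒ B = (1, 1/2)
2·[ZXY] = -3, 2·[YBZ] = 1
[ZXY]:[YBZ] = -3:1 = -3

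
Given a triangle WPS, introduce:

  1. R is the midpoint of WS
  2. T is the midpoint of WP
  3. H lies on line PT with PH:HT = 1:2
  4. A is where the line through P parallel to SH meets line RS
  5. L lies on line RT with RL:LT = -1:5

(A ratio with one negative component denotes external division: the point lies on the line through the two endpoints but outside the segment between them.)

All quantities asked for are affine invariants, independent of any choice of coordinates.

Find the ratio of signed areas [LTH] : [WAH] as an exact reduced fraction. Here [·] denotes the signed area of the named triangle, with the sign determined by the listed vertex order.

Assign W = (0, 0), P = (1, 0), S = (0, 1) — the answer is frame-independent, so this choice is without loss of generality.
1. R is the midpoint of WS ⇒ R = (0, 1/2)
2. T is the midpoint of WP ⇒ T = (1/2, 0)
3. H lies on line PT with PH:HT = 1:2 ⇒ H = (5/6, 0)
4. A is where the line through P parallel to SH meets line RS ⇒ A = (0, 6/5)
5. L lies on line RT with RL:LT = -1:5 ⇒ L = (-1/8, 5/8)
2·[LTH] = 5/24, 2·[WAH] = -1
[LTH]:[WAH] = 5/24:-1 = -5/24

[LTH]:[WAH] = -5/24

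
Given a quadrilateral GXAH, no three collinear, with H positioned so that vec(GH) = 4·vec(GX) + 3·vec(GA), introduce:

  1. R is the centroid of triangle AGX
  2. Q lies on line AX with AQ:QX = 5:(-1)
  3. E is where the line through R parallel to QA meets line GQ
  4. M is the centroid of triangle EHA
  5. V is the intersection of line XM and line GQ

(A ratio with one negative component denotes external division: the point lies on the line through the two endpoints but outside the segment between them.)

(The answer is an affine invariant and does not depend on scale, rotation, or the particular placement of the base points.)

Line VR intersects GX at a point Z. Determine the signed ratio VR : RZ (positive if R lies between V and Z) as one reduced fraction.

Set G = (0, 0), X = (1, 0), A = (0, 1), H = (4, 3); any affine frame gives the same invariant.
1. R is the centroid of triangle AGX ⇒ R = (1/3, 1/3)
2. Q lies on line AX with AQ:QX = 5:(-1) ⇒ Q = (5/4, -1/4)
3. E is where the line through R parallel to QA meets line GQ ⇒ E = (5/6, -1/6)
4. M is the centroid of triangle EHA ⇒ M = (29/18, 23/18)
5. V is the intersection of line XM and line GQ ⇒ V = (115/126, -23/126)
line VR meets GX at Z = (46/65, 0)
R = V + t·(Z−V) with t = 65/23, so VR:RZ = 65/23:-42/23

VR:RZ = -65/42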